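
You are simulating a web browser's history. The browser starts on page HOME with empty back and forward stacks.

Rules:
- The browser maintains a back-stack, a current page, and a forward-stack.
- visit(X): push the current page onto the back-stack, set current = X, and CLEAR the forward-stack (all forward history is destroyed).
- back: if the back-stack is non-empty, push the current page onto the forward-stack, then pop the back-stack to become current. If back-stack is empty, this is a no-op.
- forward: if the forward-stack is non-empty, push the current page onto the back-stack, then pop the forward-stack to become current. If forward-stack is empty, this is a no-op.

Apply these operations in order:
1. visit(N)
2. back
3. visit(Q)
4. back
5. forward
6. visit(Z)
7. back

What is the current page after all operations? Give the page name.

After 1 (visit(N)): cur=N back=1 fwd=0
After 2 (back): cur=HOME back=0 fwd=1
After 3 (visit(Q)): cur=Q back=1 fwd=0
After 4 (back): cur=HOME back=0 fwd=1
After 5 (forward): cur=Q back=1 fwd=0
After 6 (visit(Z)): cur=Z back=2 fwd=0
After 7 (back): cur=Q back=1 fwd=1

Answer: Q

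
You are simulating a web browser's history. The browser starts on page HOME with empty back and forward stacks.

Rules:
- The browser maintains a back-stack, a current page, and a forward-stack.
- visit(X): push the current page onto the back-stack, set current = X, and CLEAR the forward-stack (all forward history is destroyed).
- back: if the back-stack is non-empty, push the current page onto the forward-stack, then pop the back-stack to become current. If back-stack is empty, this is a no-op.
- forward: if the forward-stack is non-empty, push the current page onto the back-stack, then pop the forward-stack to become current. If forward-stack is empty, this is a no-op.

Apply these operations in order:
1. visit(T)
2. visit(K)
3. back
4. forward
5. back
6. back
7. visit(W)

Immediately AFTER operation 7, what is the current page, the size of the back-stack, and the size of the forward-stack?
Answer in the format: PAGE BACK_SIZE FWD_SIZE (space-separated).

After 1 (visit(T)): cur=T back=1 fwd=0
After 2 (visit(K)): cur=K back=2 fwd=0
After 3 (back): cur=T back=1 fwd=1
After 4 (forward): cur=K back=2 fwd=0
After 5 (back): cur=T back=1 fwd=1
After 6 (back): cur=HOME back=0 fwd=2
After 7 (visit(W)): cur=W back=1 fwd=0

W 1 0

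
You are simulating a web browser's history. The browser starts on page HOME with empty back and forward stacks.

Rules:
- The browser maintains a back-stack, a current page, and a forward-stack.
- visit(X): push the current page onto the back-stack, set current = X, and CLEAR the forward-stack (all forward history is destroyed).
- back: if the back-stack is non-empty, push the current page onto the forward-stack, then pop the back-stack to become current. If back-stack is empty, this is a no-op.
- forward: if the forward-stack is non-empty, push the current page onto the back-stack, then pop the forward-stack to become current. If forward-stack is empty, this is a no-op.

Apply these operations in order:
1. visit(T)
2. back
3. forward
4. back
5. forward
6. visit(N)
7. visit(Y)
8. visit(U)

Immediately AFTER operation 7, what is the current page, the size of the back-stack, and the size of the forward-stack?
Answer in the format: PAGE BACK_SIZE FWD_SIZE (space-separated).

After 1 (visit(T)): cur=T back=1 fwd=0
After 2 (back): cur=HOME back=0 fwd=1
After 3 (forward): cur=T back=1 fwd=0
After 4 (back): cur=HOME back=0 fwd=1
After 5 (forward): cur=T back=1 fwd=0
After 6 (visit(N)): cur=N back=2 fwd=0
After 7 (visit(Y)): cur=Y back=3 fwd=0

Y 3 0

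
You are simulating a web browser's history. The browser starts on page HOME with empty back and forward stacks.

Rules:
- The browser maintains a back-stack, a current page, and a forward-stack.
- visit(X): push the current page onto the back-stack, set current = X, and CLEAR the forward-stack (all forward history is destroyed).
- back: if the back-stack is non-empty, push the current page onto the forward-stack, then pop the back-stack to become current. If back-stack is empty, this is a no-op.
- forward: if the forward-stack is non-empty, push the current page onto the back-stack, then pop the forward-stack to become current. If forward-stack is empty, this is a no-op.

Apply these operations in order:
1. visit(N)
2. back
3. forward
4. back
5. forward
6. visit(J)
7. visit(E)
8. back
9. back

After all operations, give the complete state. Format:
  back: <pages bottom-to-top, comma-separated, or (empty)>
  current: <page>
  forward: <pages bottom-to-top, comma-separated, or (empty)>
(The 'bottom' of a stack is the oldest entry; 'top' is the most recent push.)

After 1 (visit(N)): cur=N back=1 fwd=0
After 2 (back): cur=HOME back=0 fwd=1
After 3 (forward): cur=N back=1 fwd=0
After 4 (back): cur=HOME back=0 fwd=1
After 5 (forward): cur=N back=1 fwd=0
After 6 (visit(J)): cur=J back=2 fwd=0
After 7 (visit(E)): cur=E back=3 fwd=0
After 8 (back): cur=J back=2 fwd=1
After 9 (back): cur=N back=1 fwd=2

Answer: back: HOME
current: N
forward: E,J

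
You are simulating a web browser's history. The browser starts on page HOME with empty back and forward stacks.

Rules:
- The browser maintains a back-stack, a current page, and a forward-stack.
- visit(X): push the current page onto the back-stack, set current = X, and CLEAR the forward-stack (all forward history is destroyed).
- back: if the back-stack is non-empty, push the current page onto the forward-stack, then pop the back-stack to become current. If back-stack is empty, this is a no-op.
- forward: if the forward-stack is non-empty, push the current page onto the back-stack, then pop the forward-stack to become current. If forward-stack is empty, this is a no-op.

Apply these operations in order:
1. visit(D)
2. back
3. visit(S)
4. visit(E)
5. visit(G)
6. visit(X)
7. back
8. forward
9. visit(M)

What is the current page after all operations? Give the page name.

Answer: M

Derivation:
After 1 (visit(D)): cur=D back=1 fwd=0
After 2 (back): cur=HOME back=0 fwd=1
After 3 (visit(S)): cur=S back=1 fwd=0
After 4 (visit(E)): cur=E back=2 fwd=0
After 5 (visit(G)): cur=G back=3 fwd=0
After 6 (visit(X)): cur=X back=4 fwd=0
After 7 (back): cur=G back=3 fwd=1
After 8 (forward): cur=X back=4 fwd=0
After 9 (visit(M)): cur=M back=5 fwd=0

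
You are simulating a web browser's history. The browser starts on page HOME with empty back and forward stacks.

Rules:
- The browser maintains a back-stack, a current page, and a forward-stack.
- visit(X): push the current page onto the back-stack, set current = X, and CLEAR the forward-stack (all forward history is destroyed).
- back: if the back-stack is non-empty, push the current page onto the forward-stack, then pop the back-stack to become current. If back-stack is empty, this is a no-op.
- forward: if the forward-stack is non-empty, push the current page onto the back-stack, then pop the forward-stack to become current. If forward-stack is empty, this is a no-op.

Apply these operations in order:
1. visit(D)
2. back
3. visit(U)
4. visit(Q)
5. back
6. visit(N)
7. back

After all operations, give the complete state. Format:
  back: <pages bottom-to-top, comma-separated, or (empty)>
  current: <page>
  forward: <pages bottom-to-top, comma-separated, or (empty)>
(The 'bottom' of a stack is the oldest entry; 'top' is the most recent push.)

After 1 (visit(D)): cur=D back=1 fwd=0
After 2 (back): cur=HOME back=0 fwd=1
After 3 (visit(U)): cur=U back=1 fwd=0
After 4 (visit(Q)): cur=Q back=2 fwd=0
After 5 (back): cur=U back=1 fwd=1
After 6 (visit(N)): cur=N back=2 fwd=0
After 7 (back): cur=U back=1 fwd=1

Answer: back: HOME
current: U
forward: N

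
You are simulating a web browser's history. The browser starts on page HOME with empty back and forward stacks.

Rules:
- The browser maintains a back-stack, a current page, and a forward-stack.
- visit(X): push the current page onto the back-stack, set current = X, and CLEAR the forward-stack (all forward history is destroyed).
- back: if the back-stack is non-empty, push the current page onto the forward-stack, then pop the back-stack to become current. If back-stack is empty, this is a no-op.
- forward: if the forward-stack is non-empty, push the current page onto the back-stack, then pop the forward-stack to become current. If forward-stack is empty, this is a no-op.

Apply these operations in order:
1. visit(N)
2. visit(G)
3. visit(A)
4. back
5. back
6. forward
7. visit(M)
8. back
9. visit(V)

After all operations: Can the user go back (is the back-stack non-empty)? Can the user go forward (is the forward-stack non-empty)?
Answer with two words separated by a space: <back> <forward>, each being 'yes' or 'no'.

Answer: yes no

Derivation:
After 1 (visit(N)): cur=N back=1 fwd=0
After 2 (visit(G)): cur=G back=2 fwd=0
After 3 (visit(A)): cur=A back=3 fwd=0
After 4 (back): cur=G back=2 fwd=1
After 5 (back): cur=N back=1 fwd=2
After 6 (forward): cur=G back=2 fwd=1
After 7 (visit(M)): cur=M back=3 fwd=0
After 8 (back): cur=G back=2 fwd=1
After 9 (visit(V)): cur=V back=3 fwd=0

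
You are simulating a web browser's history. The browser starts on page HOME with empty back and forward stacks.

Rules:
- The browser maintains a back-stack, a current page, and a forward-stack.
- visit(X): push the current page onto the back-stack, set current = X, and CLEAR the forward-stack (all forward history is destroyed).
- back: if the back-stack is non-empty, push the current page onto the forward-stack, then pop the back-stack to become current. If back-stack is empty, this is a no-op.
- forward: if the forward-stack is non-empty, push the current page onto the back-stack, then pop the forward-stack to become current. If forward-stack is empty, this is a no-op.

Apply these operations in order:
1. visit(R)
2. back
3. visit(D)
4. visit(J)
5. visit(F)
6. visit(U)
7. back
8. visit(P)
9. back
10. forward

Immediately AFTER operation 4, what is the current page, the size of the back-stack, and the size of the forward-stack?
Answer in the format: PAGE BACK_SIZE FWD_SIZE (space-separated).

After 1 (visit(R)): cur=R back=1 fwd=0
After 2 (back): cur=HOME back=0 fwd=1
After 3 (visit(D)): cur=D back=1 fwd=0
After 4 (visit(J)): cur=J back=2 fwd=0

J 2 0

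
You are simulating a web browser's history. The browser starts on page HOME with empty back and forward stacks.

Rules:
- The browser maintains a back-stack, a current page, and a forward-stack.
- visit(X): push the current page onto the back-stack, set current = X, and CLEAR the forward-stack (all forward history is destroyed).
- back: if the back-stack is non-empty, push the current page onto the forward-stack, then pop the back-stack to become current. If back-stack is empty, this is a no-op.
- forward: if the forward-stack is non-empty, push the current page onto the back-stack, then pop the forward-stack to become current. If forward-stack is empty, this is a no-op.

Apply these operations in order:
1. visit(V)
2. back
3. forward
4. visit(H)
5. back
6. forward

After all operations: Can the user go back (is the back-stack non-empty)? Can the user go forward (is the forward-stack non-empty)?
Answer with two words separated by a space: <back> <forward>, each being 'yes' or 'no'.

Answer: yes no

Derivation:
After 1 (visit(V)): cur=V back=1 fwd=0
After 2 (back): cur=HOME back=0 fwd=1
After 3 (forward): cur=V back=1 fwd=0
After 4 (visit(H)): cur=H back=2 fwd=0
After 5 (back): cur=V back=1 fwd=1
After 6 (forward): cur=H back=2 fwd=0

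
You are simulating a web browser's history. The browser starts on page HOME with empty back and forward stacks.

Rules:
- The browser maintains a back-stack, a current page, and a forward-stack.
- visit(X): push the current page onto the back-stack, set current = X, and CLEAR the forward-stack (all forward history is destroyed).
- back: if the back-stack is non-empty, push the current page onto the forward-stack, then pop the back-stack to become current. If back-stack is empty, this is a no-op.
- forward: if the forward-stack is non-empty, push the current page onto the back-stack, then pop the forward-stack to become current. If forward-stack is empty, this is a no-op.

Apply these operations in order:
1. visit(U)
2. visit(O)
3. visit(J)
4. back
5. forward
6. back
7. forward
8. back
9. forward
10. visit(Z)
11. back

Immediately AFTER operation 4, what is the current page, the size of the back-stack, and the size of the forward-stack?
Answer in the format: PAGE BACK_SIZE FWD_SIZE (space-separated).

After 1 (visit(U)): cur=U back=1 fwd=0
After 2 (visit(O)): cur=O back=2 fwd=0
After 3 (visit(J)): cur=J back=3 fwd=0
After 4 (back): cur=O back=2 fwd=1

O 2 1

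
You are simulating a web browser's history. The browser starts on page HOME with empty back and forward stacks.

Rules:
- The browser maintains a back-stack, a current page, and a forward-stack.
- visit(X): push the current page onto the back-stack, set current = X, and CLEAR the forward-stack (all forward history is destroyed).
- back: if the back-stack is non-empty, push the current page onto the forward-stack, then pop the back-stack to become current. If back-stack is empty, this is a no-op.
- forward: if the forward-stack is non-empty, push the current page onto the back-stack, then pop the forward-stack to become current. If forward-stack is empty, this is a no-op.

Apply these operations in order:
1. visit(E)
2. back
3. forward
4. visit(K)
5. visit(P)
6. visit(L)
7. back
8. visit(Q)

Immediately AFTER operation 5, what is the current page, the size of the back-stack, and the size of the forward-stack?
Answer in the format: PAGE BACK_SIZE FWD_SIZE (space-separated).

After 1 (visit(E)): cur=E back=1 fwd=0
After 2 (back): cur=HOME back=0 fwd=1
After 3 (forward): cur=E back=1 fwd=0
After 4 (visit(K)): cur=K back=2 fwd=0
After 5 (visit(P)): cur=P back=3 fwd=0

P 3 0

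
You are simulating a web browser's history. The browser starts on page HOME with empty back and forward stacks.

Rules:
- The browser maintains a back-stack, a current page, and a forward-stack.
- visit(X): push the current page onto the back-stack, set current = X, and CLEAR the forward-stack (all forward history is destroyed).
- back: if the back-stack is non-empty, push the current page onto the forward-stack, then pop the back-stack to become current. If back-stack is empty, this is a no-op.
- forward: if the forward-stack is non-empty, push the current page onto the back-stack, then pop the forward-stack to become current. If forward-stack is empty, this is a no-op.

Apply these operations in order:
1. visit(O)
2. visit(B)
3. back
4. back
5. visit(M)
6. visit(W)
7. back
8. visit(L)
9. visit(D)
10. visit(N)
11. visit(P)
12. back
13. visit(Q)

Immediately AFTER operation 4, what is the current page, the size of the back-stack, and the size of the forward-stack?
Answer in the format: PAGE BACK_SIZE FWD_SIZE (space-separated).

After 1 (visit(O)): cur=O back=1 fwd=0
After 2 (visit(B)): cur=B back=2 fwd=0
After 3 (back): cur=O back=1 fwd=1
After 4 (back): cur=HOME back=0 fwd=2

HOME 0 2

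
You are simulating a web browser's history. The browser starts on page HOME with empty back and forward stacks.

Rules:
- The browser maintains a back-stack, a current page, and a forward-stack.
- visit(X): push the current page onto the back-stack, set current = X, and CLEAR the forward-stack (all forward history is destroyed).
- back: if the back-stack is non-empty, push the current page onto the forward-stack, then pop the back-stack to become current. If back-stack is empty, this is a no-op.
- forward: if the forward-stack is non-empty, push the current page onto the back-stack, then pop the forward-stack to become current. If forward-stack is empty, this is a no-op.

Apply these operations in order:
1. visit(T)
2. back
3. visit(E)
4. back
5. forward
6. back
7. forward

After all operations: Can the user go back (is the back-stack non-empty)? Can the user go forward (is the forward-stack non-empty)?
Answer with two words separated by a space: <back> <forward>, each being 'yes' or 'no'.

Answer: yes no

Derivation:
After 1 (visit(T)): cur=T back=1 fwd=0
After 2 (back): cur=HOME back=0 fwd=1
After 3 (visit(E)): cur=E back=1 fwd=0
After 4 (back): cur=HOME back=0 fwd=1
After 5 (forward): cur=E back=1 fwd=0
After 6 (back): cur=HOME back=0 fwd=1
After 7 (forward): cur=E back=1 fwd=0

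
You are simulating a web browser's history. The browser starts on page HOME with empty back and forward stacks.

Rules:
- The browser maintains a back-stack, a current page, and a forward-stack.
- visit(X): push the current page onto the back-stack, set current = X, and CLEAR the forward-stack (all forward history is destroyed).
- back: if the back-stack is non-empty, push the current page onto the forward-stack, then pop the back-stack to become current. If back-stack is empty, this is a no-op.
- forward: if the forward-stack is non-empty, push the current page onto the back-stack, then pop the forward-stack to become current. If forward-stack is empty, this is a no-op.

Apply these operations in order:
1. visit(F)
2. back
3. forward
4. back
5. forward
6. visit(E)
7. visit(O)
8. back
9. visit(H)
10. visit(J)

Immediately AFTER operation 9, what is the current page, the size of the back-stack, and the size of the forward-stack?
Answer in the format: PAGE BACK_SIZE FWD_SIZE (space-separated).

After 1 (visit(F)): cur=F back=1 fwd=0
After 2 (back): cur=HOME back=0 fwd=1
After 3 (forward): cur=F back=1 fwd=0
After 4 (back): cur=HOME back=0 fwd=1
After 5 (forward): cur=F back=1 fwd=0
After 6 (visit(E)): cur=E back=2 fwd=0
After 7 (visit(O)): cur=O back=3 fwd=0
After 8 (back): cur=E back=2 fwd=1
After 9 (visit(H)): cur=H back=3 fwd=0

H 3 0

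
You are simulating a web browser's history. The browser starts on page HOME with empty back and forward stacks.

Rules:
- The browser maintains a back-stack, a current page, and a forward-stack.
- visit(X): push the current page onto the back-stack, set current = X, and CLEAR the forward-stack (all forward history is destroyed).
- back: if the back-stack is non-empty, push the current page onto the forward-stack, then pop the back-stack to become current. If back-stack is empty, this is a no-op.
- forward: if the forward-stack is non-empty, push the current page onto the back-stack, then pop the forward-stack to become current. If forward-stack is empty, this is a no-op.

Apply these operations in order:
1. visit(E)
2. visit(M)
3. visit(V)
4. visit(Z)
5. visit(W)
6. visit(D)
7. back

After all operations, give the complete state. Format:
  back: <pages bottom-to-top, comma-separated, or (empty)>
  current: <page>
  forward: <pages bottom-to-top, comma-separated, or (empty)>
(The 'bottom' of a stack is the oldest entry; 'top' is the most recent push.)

Answer: back: HOME,E,M,V,Z
current: W
forward: D

Derivation:
After 1 (visit(E)): cur=E back=1 fwd=0
After 2 (visit(M)): cur=M back=2 fwd=0
After 3 (visit(V)): cur=V back=3 fwd=0
After 4 (visit(Z)): cur=Z back=4 fwd=0
After 5 (visit(W)): cur=W back=5 fwd=0
After 6 (visit(D)): cur=D back=6 fwd=0
After 7 (back): cur=W back=5 fwd=1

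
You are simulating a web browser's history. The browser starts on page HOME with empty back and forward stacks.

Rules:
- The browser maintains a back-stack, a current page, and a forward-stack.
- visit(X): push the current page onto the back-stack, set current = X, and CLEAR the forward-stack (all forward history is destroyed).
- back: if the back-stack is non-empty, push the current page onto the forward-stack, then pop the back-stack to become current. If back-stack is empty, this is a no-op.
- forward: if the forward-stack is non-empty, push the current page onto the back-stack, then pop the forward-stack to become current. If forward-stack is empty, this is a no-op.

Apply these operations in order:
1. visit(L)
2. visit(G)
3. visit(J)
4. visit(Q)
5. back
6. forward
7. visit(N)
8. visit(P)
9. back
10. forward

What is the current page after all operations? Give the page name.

Answer: P

Derivation:
After 1 (visit(L)): cur=L back=1 fwd=0
After 2 (visit(G)): cur=G back=2 fwd=0
After 3 (visit(J)): cur=J back=3 fwd=0
After 4 (visit(Q)): cur=Q back=4 fwd=0
After 5 (back): cur=J back=3 fwd=1
After 6 (forward): cur=Q back=4 fwd=0
After 7 (visit(N)): cur=N back=5 fwd=0
After 8 (visit(P)): cur=P back=6 fwd=0
After 9 (back): cur=N back=5 fwd=1
After 10 (forward): cur=P back=6 fwd=0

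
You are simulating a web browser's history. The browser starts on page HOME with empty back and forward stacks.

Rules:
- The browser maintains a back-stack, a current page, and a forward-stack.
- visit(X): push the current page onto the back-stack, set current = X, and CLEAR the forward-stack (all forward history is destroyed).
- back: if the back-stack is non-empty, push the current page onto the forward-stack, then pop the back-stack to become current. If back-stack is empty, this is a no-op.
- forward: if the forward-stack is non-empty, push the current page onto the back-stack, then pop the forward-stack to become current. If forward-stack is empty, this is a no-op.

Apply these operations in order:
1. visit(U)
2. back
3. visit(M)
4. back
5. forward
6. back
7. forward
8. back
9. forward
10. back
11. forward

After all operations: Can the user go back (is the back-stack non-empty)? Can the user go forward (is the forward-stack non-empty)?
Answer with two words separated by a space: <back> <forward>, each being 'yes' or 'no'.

After 1 (visit(U)): cur=U back=1 fwd=0
After 2 (back): cur=HOME back=0 fwd=1
After 3 (visit(M)): cur=M back=1 fwd=0
After 4 (back): cur=HOME back=0 fwd=1
After 5 (forward): cur=M back=1 fwd=0
After 6 (back): cur=HOME back=0 fwd=1
After 7 (forward): cur=M back=1 fwd=0
After 8 (back): cur=HOME back=0 fwd=1
After 9 (forward): cur=M back=1 fwd=0
After 10 (back): cur=HOME back=0 fwd=1
After 11 (forward): cur=M back=1 fwd=0

Answer: yes no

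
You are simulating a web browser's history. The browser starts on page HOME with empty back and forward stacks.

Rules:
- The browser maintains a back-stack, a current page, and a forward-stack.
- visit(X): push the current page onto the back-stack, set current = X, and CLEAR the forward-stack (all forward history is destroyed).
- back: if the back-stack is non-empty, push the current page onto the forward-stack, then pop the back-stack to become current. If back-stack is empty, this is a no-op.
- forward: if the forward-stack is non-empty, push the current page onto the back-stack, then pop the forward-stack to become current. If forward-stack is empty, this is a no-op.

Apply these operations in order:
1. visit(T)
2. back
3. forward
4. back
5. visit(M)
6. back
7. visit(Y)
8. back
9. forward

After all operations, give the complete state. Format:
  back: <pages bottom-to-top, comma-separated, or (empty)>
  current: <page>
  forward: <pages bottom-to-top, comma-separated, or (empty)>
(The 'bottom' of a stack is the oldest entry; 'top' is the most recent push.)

After 1 (visit(T)): cur=T back=1 fwd=0
After 2 (back): cur=HOME back=0 fwd=1
After 3 (forward): cur=T back=1 fwd=0
After 4 (back): cur=HOME back=0 fwd=1
After 5 (visit(M)): cur=M back=1 fwd=0
After 6 (back): cur=HOME back=0 fwd=1
After 7 (visit(Y)): cur=Y back=1 fwd=0
After 8 (back): cur=HOME back=0 fwd=1
After 9 (forward): cur=Y back=1 fwd=0

Answer: back: HOME
current: Y
forward: (empty)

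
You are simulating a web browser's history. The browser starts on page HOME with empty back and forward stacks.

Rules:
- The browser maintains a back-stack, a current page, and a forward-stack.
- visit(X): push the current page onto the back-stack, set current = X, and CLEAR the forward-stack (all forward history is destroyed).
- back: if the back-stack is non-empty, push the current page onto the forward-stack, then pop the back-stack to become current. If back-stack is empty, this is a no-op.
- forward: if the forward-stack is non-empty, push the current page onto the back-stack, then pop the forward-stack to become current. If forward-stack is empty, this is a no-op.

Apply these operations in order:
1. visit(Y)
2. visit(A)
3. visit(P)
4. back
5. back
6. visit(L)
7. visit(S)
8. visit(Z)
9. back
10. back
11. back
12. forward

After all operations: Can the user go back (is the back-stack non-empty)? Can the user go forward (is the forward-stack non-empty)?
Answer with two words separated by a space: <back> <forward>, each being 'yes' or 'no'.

After 1 (visit(Y)): cur=Y back=1 fwd=0
After 2 (visit(A)): cur=A back=2 fwd=0
After 3 (visit(P)): cur=P back=3 fwd=0
After 4 (back): cur=A back=2 fwd=1
After 5 (back): cur=Y back=1 fwd=2
After 6 (visit(L)): cur=L back=2 fwd=0
After 7 (visit(S)): cur=S back=3 fwd=0
After 8 (visit(Z)): cur=Z back=4 fwd=0
After 9 (back): cur=S back=3 fwd=1
After 10 (back): cur=L back=2 fwd=2
After 11 (back): cur=Y back=1 fwd=3
After 12 (forward): cur=L back=2 fwd=2

Answer: yes yes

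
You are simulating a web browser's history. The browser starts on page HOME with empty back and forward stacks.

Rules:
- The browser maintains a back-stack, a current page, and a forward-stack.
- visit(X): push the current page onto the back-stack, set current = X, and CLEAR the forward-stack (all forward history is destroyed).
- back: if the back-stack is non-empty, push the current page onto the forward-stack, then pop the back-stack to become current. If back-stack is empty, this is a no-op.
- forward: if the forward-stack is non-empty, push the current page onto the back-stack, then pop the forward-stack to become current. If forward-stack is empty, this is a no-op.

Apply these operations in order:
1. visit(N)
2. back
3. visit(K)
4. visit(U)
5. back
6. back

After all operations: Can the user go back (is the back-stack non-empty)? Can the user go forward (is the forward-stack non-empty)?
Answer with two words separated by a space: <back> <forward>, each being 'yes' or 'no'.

Answer: no yes

Derivation:
After 1 (visit(N)): cur=N back=1 fwd=0
After 2 (back): cur=HOME back=0 fwd=1
After 3 (visit(K)): cur=K back=1 fwd=0
After 4 (visit(U)): cur=U back=2 fwd=0
After 5 (back): cur=K back=1 fwd=1
After 6 (back): cur=HOME back=0 fwd=2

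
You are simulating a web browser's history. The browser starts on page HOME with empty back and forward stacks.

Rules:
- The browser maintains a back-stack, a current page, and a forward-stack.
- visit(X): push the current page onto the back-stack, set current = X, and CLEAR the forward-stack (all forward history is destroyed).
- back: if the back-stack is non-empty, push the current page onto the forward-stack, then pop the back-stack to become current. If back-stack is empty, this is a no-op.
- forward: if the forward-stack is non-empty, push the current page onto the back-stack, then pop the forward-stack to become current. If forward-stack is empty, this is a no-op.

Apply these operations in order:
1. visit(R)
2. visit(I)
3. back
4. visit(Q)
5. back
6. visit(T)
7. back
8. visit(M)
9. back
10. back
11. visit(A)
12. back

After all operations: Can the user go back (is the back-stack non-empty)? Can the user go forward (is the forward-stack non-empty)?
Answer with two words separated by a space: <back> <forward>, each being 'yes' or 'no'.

After 1 (visit(R)): cur=R back=1 fwd=0
After 2 (visit(I)): cur=I back=2 fwd=0
After 3 (back): cur=R back=1 fwd=1
After 4 (visit(Q)): cur=Q back=2 fwd=0
After 5 (back): cur=R back=1 fwd=1
After 6 (visit(T)): cur=T back=2 fwd=0
After 7 (back): cur=R back=1 fwd=1
After 8 (visit(M)): cur=M back=2 fwd=0
After 9 (back): cur=R back=1 fwd=1
After 10 (back): cur=HOME back=0 fwd=2
After 11 (visit(A)): cur=A back=1 fwd=0
After 12 (back): cur=HOME back=0 fwd=1

Answer: no yes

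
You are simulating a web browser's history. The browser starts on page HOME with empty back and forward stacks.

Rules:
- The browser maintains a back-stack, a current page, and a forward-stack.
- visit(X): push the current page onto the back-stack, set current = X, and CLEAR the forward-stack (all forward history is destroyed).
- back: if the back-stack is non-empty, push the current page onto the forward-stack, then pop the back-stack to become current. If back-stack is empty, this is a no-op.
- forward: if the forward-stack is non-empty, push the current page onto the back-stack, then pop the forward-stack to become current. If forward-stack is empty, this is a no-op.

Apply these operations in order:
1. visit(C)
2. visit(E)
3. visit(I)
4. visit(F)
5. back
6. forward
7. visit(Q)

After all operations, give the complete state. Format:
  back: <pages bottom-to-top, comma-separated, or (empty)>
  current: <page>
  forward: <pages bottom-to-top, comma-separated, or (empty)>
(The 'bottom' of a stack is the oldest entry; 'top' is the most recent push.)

After 1 (visit(C)): cur=C back=1 fwd=0
After 2 (visit(E)): cur=E back=2 fwd=0
After 3 (visit(I)): cur=I back=3 fwd=0
After 4 (visit(F)): cur=F back=4 fwd=0
After 5 (back): cur=I back=3 fwd=1
After 6 (forward): cur=F back=4 fwd=0
After 7 (visit(Q)): cur=Q back=5 fwd=0

Answer: back: HOME,C,E,I,F
current: Q
forward: (empty)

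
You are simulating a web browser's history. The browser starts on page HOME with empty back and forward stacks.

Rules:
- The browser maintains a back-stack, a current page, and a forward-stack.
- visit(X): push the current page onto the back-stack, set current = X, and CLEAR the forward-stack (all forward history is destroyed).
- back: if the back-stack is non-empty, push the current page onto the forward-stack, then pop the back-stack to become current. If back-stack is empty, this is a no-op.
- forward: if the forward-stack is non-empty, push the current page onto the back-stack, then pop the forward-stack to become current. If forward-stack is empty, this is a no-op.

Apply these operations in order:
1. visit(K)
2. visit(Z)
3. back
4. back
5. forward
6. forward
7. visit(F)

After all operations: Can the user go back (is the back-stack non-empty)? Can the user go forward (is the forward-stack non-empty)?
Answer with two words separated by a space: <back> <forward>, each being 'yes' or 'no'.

After 1 (visit(K)): cur=K back=1 fwd=0
After 2 (visit(Z)): cur=Z back=2 fwd=0
After 3 (back): cur=K back=1 fwd=1
After 4 (back): cur=HOME back=0 fwd=2
After 5 (forward): cur=K back=1 fwd=1
After 6 (forward): cur=Z back=2 fwd=0
After 7 (visit(F)): cur=F back=3 fwd=0

Answer: yes no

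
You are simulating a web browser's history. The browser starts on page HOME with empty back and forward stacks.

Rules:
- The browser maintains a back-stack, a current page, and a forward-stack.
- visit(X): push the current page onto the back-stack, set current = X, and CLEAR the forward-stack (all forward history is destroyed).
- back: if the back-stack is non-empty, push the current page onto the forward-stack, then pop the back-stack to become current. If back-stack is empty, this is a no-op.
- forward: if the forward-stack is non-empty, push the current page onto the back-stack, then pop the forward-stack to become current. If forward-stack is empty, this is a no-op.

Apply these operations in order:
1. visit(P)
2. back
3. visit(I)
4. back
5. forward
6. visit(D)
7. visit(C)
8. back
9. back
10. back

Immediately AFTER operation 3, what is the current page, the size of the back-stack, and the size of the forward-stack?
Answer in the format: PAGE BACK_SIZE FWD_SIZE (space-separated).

After 1 (visit(P)): cur=P back=1 fwd=0
After 2 (back): cur=HOME back=0 fwd=1
After 3 (visit(I)): cur=I back=1 fwd=0

I 1 0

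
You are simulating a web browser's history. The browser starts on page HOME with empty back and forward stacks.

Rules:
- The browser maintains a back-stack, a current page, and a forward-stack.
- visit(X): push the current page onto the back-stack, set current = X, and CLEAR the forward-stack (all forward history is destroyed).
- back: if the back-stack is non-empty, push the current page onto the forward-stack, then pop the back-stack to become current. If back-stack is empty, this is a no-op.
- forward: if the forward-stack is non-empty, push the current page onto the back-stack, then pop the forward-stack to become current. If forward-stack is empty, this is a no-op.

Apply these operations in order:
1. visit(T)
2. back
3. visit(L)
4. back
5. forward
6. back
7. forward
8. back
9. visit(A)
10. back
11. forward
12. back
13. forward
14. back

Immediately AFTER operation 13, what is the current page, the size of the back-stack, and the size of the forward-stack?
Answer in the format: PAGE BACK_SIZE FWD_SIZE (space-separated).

After 1 (visit(T)): cur=T back=1 fwd=0
After 2 (back): cur=HOME back=0 fwd=1
After 3 (visit(L)): cur=L back=1 fwd=0
After 4 (back): cur=HOME back=0 fwd=1
After 5 (forward): cur=L back=1 fwd=0
After 6 (back): cur=HOME back=0 fwd=1
After 7 (forward): cur=L back=1 fwd=0
After 8 (back): cur=HOME back=0 fwd=1
After 9 (visit(A)): cur=A back=1 fwd=0
After 10 (back): cur=HOME back=0 fwd=1
After 11 (forward): cur=A back=1 fwd=0
After 12 (back): cur=HOME back=0 fwd=1
After 13 (forward): cur=A back=1 fwd=0

A 1 0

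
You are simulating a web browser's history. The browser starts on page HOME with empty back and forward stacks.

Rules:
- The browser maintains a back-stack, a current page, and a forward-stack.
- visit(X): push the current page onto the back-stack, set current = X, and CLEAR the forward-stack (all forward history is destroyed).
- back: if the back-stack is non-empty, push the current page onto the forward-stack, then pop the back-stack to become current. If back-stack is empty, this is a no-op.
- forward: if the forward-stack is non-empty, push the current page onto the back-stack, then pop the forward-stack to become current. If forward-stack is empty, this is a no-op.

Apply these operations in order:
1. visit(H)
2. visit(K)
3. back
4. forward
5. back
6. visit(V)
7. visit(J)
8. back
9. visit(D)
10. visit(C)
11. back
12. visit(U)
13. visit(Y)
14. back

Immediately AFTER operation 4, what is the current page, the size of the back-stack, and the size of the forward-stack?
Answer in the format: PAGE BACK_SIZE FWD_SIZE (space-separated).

After 1 (visit(H)): cur=H back=1 fwd=0
After 2 (visit(K)): cur=K back=2 fwd=0
After 3 (back): cur=H back=1 fwd=1
After 4 (forward): cur=K back=2 fwd=0

K 2 0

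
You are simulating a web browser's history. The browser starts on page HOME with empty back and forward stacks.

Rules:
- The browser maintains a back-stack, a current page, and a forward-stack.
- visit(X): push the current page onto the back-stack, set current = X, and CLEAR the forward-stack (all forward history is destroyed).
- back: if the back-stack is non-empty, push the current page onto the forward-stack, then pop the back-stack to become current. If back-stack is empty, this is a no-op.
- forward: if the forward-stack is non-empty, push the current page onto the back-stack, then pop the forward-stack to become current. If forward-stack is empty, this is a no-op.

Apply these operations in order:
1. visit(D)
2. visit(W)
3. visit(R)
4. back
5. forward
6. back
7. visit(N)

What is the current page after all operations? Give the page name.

Answer: N

Derivation:
After 1 (visit(D)): cur=D back=1 fwd=0
After 2 (visit(W)): cur=W back=2 fwd=0
After 3 (visit(R)): cur=R back=3 fwd=0
After 4 (back): cur=W back=2 fwd=1
After 5 (forward): cur=R back=3 fwd=0
After 6 (back): cur=W back=2 fwd=1
After 7 (visit(N)): cur=N back=3 fwd=0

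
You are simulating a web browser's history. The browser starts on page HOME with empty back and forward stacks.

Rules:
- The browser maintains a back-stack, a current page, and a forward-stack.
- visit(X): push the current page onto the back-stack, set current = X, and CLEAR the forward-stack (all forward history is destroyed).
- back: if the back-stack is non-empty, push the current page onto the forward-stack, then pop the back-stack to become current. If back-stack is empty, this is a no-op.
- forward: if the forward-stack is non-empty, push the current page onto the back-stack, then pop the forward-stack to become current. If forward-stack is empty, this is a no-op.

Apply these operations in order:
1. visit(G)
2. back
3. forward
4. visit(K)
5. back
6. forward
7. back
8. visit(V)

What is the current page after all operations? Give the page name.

Answer: V

Derivation:
After 1 (visit(G)): cur=G back=1 fwd=0
After 2 (back): cur=HOME back=0 fwd=1
After 3 (forward): cur=G back=1 fwd=0
After 4 (visit(K)): cur=K back=2 fwd=0
After 5 (back): cur=G back=1 fwd=1
After 6 (forward): cur=K back=2 fwd=0
After 7 (back): cur=G back=1 fwd=1
After 8 (visit(V)): cur=V back=2 fwd=0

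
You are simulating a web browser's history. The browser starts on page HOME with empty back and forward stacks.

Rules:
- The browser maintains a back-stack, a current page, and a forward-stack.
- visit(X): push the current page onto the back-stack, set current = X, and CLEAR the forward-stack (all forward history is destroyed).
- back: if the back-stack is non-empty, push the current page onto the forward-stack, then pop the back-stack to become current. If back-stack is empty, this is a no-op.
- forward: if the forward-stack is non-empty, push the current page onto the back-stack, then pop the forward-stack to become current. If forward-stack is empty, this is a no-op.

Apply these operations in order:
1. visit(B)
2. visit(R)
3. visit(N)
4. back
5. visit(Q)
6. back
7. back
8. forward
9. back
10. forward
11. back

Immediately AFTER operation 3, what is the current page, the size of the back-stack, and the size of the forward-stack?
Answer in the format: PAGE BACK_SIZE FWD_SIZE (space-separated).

After 1 (visit(B)): cur=B back=1 fwd=0
After 2 (visit(R)): cur=R back=2 fwd=0
After 3 (visit(N)): cur=N back=3 fwd=0

N 3 0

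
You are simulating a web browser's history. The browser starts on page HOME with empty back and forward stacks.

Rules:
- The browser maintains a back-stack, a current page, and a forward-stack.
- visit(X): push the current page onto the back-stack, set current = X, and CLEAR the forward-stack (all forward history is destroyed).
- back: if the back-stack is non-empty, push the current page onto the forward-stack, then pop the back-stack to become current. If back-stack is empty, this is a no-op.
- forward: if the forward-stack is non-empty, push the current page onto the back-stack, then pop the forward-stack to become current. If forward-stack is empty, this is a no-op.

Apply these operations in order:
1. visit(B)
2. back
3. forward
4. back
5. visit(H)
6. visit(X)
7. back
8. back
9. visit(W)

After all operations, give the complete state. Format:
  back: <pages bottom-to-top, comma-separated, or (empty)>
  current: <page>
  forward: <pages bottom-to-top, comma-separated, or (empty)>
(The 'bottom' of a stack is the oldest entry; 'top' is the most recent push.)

After 1 (visit(B)): cur=B back=1 fwd=0
After 2 (back): cur=HOME back=0 fwd=1
After 3 (forward): cur=B back=1 fwd=0
After 4 (back): cur=HOME back=0 fwd=1
After 5 (visit(H)): cur=H back=1 fwd=0
After 6 (visit(X)): cur=X back=2 fwd=0
After 7 (back): cur=H back=1 fwd=1
After 8 (back): cur=HOME back=0 fwd=2
After 9 (visit(W)): cur=W back=1 fwd=0

Answer: back: HOME
current: W
forward: (empty)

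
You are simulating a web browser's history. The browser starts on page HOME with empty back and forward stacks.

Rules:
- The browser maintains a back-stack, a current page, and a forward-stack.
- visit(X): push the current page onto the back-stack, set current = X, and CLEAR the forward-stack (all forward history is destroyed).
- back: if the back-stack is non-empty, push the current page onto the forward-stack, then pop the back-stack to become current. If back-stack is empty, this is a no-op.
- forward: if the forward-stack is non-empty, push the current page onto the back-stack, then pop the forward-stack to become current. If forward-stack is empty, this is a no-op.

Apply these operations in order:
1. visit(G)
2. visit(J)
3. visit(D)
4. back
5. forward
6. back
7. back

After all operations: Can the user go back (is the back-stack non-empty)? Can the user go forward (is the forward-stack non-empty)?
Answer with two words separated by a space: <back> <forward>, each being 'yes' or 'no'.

Answer: yes yes

Derivation:
After 1 (visit(G)): cur=G back=1 fwd=0
After 2 (visit(J)): cur=J back=2 fwd=0
After 3 (visit(D)): cur=D back=3 fwd=0
After 4 (back): cur=J back=2 fwd=1
After 5 (forward): cur=D back=3 fwd=0
After 6 (back): cur=J back=2 fwd=1
After 7 (back): cur=G back=1 fwd=2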